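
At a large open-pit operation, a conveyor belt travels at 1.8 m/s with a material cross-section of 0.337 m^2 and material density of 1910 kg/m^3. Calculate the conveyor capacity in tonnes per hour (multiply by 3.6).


Volumetric flow = speed * area
= 1.8 * 0.337 = 0.6066 m^3/s
Mass flow = volumetric * density
= 0.6066 * 1910 = 1158.606 kg/s
Convert to t/h: multiply by 3.6
Capacity = 1158.606 * 3.6
= 4170.9816 t/h

4170.9816 t/h


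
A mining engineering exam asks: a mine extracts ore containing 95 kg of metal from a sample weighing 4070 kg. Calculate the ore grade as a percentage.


2.3342%

Ore grade = (metal mass / ore mass) * 100
= (95 / 4070) * 100
= 0.02334152334 * 100
= 2.3342%


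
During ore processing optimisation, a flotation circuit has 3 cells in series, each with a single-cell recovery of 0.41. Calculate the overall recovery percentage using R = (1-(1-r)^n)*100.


Complement of single-cell recovery:
1 - r = 1 - 0.41 = 0.59
Raise to power n:
(1 - r)^3 = 0.59^3 = 0.205379
Overall recovery:
R = (1 - 0.205379) * 100
= 79.4621%

79.4621%


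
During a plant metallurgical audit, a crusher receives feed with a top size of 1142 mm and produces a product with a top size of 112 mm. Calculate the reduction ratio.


Reduction ratio = feed size / product size
= 1142 / 112
= 10.1964

10.1964


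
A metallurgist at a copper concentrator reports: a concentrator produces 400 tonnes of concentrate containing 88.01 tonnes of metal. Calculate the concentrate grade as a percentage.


22.0025%

Grade = (metal in concentrate / concentrate mass) * 100
= (88.01 / 400) * 100
= 0.220025 * 100
= 22.0025%


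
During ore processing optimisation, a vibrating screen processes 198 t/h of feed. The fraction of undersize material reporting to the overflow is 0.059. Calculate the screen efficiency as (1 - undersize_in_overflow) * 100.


Screen efficiency = (1 - fraction of undersize in overflow) * 100
= (1 - 0.059) * 100
= 0.941 * 100
= 94.1%

94.1%


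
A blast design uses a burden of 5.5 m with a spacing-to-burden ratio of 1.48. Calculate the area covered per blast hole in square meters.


44.77 m^2

First, find the spacing:
Spacing = burden * ratio = 5.5 * 1.48
= 8.14 m
Then, calculate the area:
Area = burden * spacing = 5.5 * 8.14
= 44.77 m^2


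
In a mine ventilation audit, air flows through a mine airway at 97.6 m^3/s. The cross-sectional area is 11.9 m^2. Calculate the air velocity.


Velocity = flow rate / cross-sectional area
= 97.6 / 11.9
= 8.2017 m/s

8.2017 m/s


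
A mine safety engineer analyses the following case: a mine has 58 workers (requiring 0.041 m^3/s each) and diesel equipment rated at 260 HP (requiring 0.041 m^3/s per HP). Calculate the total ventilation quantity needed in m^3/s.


13.038 m^3/s

Airflow for workers:
Q_people = 58 * 0.041 = 2.378 m^3/s
Airflow for diesel equipment:
Q_diesel = 260 * 0.041 = 10.66 m^3/s
Total ventilation:
Q_total = 2.378 + 10.66
= 13.038 m^3/s


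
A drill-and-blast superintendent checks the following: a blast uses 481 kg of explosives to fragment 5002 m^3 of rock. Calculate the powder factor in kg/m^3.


0.0962 kg/m^3

Powder factor = explosive mass / rock volume
= 481 / 5002
= 0.0962 kg/m^3


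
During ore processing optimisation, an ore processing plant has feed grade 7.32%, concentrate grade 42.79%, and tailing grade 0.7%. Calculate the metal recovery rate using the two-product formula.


Using the two-product formula:
R = 100 * c * (f - t) / (f * (c - t))
Numerator = 100 * 42.79 * (7.32 - 0.7)
= 100 * 42.79 * 6.62
= 28326.98
Denominator = 7.32 * (42.79 - 0.7)
= 7.32 * 42.09
= 308.0988
R = 28326.98 / 308.0988
= 91.9412%

91.9412%


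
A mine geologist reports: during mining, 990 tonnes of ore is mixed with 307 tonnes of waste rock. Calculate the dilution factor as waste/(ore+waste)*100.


Total material = ore + waste
= 990 + 307 = 1297 tonnes
Dilution = waste / total * 100
= 307 / 1297 * 100
= 0.2367000771 * 100
= 23.67%

23.67%


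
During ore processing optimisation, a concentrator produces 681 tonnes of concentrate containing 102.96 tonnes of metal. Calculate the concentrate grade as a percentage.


Grade = (metal in concentrate / concentrate mass) * 100
= (102.96 / 681) * 100
= 0.1511894273 * 100
= 15.1189%

15.1189%


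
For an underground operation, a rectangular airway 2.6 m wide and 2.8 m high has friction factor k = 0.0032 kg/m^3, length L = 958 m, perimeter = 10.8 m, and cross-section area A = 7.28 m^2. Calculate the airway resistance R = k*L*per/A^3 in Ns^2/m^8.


Compute the numerator:
k * L * per = 0.0032 * 958 * 10.8
= 33.10848
Compute the denominator:
A^3 = 7.28^3 = 385.828352
Resistance:
R = 33.10848 / 385.828352
= 0.0858 Ns^2/m^8

0.0858 Ns^2/m^8


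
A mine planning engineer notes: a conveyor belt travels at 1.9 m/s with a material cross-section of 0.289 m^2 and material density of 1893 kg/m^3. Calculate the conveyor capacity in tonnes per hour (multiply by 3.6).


3742.0067 t/h

Volumetric flow = speed * area
= 1.9 * 0.289 = 0.5491 m^3/s
Mass flow = volumetric * density
= 0.5491 * 1893 = 1039.4463 kg/s
Convert to t/h: multiply by 3.6
Capacity = 1039.4463 * 3.6
= 3742.0067 t/h


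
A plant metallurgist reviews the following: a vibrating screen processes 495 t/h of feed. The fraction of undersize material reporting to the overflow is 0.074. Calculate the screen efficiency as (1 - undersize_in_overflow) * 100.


Screen efficiency = (1 - fraction of undersize in overflow) * 100
= (1 - 0.074) * 100
= 0.926 * 100
= 92.6%

92.6%


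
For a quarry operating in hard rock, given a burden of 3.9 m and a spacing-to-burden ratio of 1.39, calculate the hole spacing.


Spacing = burden * ratio
= 3.9 * 1.39
= 5.421 m

5.421 m


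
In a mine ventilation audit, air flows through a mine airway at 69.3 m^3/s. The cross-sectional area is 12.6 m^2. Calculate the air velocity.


5.5 m/s

Velocity = flow rate / cross-sectional area
= 69.3 / 12.6
= 5.5 m/s


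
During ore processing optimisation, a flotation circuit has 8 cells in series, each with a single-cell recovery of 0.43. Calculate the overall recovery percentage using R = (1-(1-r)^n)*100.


Complement of single-cell recovery:
1 - r = 1 - 0.43 = 0.57
Raise to power n:
(1 - r)^8 = 0.57^8 = 0.01114291571
Overall recovery:
R = (1 - 0.01114291571) * 100
= 98.8857%

98.8857%


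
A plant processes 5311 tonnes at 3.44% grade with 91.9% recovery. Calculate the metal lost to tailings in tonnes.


Total metal in feed:
= 5311 * 3.44 / 100 = 182.6984 tonnes
Metal recovered:
= 182.6984 * 91.9 / 100 = 167.8998296 tonnes
Metal lost to tailings:
= 182.6984 - 167.8998296
= 14.7986 tonnes

14.7986 tonnes


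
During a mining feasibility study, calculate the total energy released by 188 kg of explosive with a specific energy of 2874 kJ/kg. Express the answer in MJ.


Energy = mass * specific_energy / 1000
= 188 * 2874 / 1000
= 540312 / 1000
= 540.312 MJ

540.312 MJ


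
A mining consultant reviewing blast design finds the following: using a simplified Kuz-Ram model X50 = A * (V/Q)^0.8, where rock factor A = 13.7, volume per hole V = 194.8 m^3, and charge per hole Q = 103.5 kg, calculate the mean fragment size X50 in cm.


Compute V/Q:
V/Q = 194.8 / 103.5 = 1.882125604
Raise to the power 0.8:
(V/Q)^0.8 = 1.882125604^0.8 = 1.658513008
Multiply by A:
X50 = 13.7 * 1.658513008
= 22.7216 cm

22.7216 cm


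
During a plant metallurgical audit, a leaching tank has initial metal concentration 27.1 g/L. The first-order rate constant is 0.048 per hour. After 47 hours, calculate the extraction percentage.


89.5231%

Compute the exponent:
-k * t = -0.048 * 47 = -2.256
Remaining concentration:
C = 27.1 * exp(-2.256)
= 27.1 * 0.1047687226
= 2.839232383 g/L
Extracted = 27.1 - 2.839232383 = 24.26076762 g/L
Extraction % = 24.26076762 / 27.1 * 100
= 89.5231%


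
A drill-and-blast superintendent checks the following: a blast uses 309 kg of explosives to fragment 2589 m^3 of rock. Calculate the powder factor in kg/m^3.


Powder factor = explosive mass / rock volume
= 309 / 2589
= 0.1194 kg/m^3

0.1194 kg/m^3


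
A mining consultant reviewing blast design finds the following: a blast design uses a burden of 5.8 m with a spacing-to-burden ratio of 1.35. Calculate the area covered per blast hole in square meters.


45.414 m^2

First, find the spacing:
Spacing = burden * ratio = 5.8 * 1.35
= 7.83 m
Then, calculate the area:
Area = burden * spacing = 5.8 * 7.83
= 45.414 m^2


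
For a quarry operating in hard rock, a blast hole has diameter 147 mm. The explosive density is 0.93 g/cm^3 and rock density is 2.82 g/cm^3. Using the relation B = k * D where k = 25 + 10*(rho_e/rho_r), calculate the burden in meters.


4.1598 m

First, compute k:
rho_e / rho_r = 0.93 / 2.82 = 0.329787234
k = 25 + 10 * 0.329787234 = 28.29787234
Then, compute burden:
B = k * D / 1000 = 28.29787234 * 147 / 1000
= 4159.787234 / 1000
= 4.1598 m


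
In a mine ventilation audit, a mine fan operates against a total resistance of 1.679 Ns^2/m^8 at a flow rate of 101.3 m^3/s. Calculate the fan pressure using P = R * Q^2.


17229.3775 Pa

Compute Q^2:
Q^2 = 101.3^2 = 10261.69
Compute pressure:
P = R * Q^2 = 1.679 * 10261.69
= 17229.3775 Pa


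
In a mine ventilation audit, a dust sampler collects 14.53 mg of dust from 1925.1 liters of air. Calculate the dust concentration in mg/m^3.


7.5477 mg/m^3

Convert liters to m^3: 1 m^3 = 1000 L
Concentration = mass / volume * 1000
= 14.53 / 1925.1 * 1000
= 0.007547659862 * 1000
= 7.5477 mg/m^3


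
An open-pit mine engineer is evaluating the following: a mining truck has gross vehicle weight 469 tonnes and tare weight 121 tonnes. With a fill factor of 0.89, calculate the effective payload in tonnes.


Maximum payload = gross - tare
= 469 - 121 = 348 tonnes
Effective payload = max payload * fill factor
= 348 * 0.89
= 309.72 tonnes

309.72 tonnes


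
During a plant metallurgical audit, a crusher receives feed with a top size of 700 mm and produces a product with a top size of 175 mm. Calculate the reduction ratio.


Reduction ratio = feed size / product size
= 700 / 175
= 4.0

4.0


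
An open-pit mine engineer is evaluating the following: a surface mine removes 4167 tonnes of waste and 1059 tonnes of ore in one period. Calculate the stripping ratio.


Stripping ratio = waste tonnage / ore tonnage
= 4167 / 1059
= 3.9348

3.9348


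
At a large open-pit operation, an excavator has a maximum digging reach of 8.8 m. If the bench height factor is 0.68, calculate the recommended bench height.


Bench height = reach * factor
= 8.8 * 0.68
= 5.984 m

5.984 m


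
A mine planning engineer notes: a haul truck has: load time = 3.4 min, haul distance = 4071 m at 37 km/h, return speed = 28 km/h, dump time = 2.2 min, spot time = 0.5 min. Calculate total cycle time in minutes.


Convert haul speed to m/min: 37 * 1000/60 = 616.6666667 m/min
Haul time = 4071 / 616.6666667 = 6.601621622 min
Convert return speed to m/min: 28 * 1000/60 = 466.6666667 m/min
Return time = 4071 / 466.6666667 = 8.723571429 min
Total cycle time:
= 3.4 + 6.601621622 + 2.2 + 8.723571429 + 0.5
= 21.4252 min

21.4252 min


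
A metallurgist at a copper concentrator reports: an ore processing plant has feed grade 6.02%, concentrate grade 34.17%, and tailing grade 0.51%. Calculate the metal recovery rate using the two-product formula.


92.915%

Using the two-product formula:
R = 100 * c * (f - t) / (f * (c - t))
Numerator = 100 * 34.17 * (6.02 - 0.51)
= 100 * 34.17 * 5.51
= 18827.67
Denominator = 6.02 * (34.17 - 0.51)
= 6.02 * 33.66
= 202.6332
R = 18827.67 / 202.6332
= 92.915%


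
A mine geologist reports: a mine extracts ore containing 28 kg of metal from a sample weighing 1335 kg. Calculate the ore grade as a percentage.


2.0974%

Ore grade = (metal mass / ore mass) * 100
= (28 / 1335) * 100
= 0.02097378277 * 100
= 2.0974%


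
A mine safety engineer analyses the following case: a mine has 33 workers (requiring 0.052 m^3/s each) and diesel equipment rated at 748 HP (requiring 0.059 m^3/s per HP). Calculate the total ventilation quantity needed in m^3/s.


Airflow for workers:
Q_people = 33 * 0.052 = 1.716 m^3/s
Airflow for diesel equipment:
Q_diesel = 748 * 0.059 = 44.132 m^3/s
Total ventilation:
Q_total = 1.716 + 44.132
= 45.848 m^3/s

45.848 m^3/s


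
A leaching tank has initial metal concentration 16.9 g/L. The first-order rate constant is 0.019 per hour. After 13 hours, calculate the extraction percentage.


Compute the exponent:
-k * t = -0.019 * 13 = -0.247
Remaining concentration:
C = 16.9 * exp(-0.247)
= 16.9 * 0.7811406935
= 13.20127772 g/L
Extracted = 16.9 - 13.20127772 = 3.698722279 g/L
Extraction % = 3.698722279 / 16.9 * 100
= 21.8859%

21.8859%


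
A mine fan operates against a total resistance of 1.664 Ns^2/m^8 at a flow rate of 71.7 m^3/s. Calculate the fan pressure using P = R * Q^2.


Compute Q^2:
Q^2 = 71.7^2 = 5140.89
Compute pressure:
P = R * Q^2 = 1.664 * 5140.89
= 8554.441 Pa

8554.441 Pa


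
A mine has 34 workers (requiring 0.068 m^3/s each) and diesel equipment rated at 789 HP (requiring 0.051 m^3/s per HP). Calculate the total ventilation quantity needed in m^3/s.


42.551 m^3/s

Airflow for workers:
Q_people = 34 * 0.068 = 2.312 m^3/s
Airflow for diesel equipment:
Q_diesel = 789 * 0.051 = 40.239 m^3/s
Total ventilation:
Q_total = 2.312 + 40.239
= 42.551 m^3/s


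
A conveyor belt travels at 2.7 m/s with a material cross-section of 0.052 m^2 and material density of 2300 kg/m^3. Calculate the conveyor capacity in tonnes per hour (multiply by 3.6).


1162.512 t/h

Volumetric flow = speed * area
= 2.7 * 0.052 = 0.1404 m^3/s
Mass flow = volumetric * density
= 0.1404 * 2300 = 322.92 kg/s
Convert to t/h: multiply by 3.6
Capacity = 322.92 * 3.6
= 1162.512 t/h


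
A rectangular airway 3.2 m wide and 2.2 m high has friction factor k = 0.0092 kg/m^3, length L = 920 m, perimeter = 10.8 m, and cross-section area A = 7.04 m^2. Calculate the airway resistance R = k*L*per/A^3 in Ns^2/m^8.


0.262 Ns^2/m^8

Compute the numerator:
k * L * per = 0.0092 * 920 * 10.8
= 91.4112
Compute the denominator:
A^3 = 7.04^3 = 348.913664
Resistance:
R = 91.4112 / 348.913664
= 0.262 Ns^2/m^8


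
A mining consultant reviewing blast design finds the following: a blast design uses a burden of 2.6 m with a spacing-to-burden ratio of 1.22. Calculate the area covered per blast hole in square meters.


8.2472 m^2

First, find the spacing:
Spacing = burden * ratio = 2.6 * 1.22
= 3.172 m
Then, calculate the area:
Area = burden * spacing = 2.6 * 3.172
= 8.2472 m^2


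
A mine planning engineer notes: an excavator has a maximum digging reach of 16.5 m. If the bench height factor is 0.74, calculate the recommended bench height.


Bench height = reach * factor
= 16.5 * 0.74
= 12.21 m

12.21 m


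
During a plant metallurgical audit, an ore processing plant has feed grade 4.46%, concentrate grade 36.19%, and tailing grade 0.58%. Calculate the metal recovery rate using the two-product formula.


88.4125%

Using the two-product formula:
R = 100 * c * (f - t) / (f * (c - t))
Numerator = 100 * 36.19 * (4.46 - 0.58)
= 100 * 36.19 * 3.88
= 14041.72
Denominator = 4.46 * (36.19 - 0.58)
= 4.46 * 35.61
= 158.8206
R = 14041.72 / 158.8206
= 88.4125%


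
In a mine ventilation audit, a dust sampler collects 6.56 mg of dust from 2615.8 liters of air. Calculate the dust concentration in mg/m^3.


Convert liters to m^3: 1 m^3 = 1000 L
Concentration = mass / volume * 1000
= 6.56 / 2615.8 * 1000
= 0.002507836991 * 1000
= 2.5078 mg/m^3

2.5078 mg/m^3


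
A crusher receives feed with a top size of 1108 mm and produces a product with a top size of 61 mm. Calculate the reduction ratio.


18.1639

Reduction ratio = feed size / product size
= 1108 / 61
= 18.1639


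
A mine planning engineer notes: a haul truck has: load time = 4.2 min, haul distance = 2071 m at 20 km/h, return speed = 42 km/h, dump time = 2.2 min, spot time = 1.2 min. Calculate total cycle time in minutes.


16.7716 min

Convert haul speed to m/min: 20 * 1000/60 = 333.3333333 m/min
Haul time = 2071 / 333.3333333 = 6.213 min
Convert return speed to m/min: 42 * 1000/60 = 700 m/min
Return time = 2071 / 700 = 2.958571429 min
Total cycle time:
= 4.2 + 6.213 + 2.2 + 2.958571429 + 1.2
= 16.7716 min


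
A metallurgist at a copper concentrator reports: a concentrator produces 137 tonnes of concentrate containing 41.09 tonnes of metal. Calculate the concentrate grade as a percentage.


Grade = (metal in concentrate / concentrate mass) * 100
= (41.09 / 137) * 100
= 0.2999270073 * 100
= 29.9927%

29.9927%


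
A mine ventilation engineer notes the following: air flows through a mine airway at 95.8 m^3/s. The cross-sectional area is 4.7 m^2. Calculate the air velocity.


Velocity = flow rate / cross-sectional area
= 95.8 / 4.7
= 20.383 m/s

20.383 m/s


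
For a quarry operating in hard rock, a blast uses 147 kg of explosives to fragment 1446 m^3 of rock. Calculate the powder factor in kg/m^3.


Powder factor = explosive mass / rock volume
= 147 / 1446
= 0.1017 kg/m^3

0.1017 kg/m^3


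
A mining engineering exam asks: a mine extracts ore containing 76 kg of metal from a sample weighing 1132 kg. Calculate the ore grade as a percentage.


6.7138%

Ore grade = (metal mass / ore mass) * 100
= (76 / 1132) * 100
= 0.06713780919 * 100
= 6.7138%


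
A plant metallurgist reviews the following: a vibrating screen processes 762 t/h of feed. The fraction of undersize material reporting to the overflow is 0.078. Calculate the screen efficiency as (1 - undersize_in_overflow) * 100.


92.2%

Screen efficiency = (1 - fraction of undersize in overflow) * 100
= (1 - 0.078) * 100
= 0.922 * 100
= 92.2%


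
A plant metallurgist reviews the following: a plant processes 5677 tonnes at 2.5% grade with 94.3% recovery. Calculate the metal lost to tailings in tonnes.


Total metal in feed:
= 5677 * 2.5 / 100 = 141.925 tonnes
Metal recovered:
= 141.925 * 94.3 / 100 = 133.835275 tonnes
Metal lost to tailings:
= 141.925 - 133.835275
= 8.0897 tonnes

8.0897 tonnes


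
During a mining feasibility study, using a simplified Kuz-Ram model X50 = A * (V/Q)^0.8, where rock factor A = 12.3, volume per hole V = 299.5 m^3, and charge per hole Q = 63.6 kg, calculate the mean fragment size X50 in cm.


42.4871 cm

Compute V/Q:
V/Q = 299.5 / 63.6 = 4.709119497
Raise to the power 0.8:
(V/Q)^0.8 = 4.709119497^0.8 = 3.454234113
Multiply by A:
X50 = 12.3 * 3.454234113
= 42.4871 cm


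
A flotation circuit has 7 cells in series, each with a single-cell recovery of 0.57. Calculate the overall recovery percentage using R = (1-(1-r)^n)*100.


Complement of single-cell recovery:
1 - r = 1 - 0.57 = 0.43
Raise to power n:
(1 - r)^7 = 0.43^7 = 0.002718186111
Overall recovery:
R = (1 - 0.002718186111) * 100
= 99.7282%

99.7282%


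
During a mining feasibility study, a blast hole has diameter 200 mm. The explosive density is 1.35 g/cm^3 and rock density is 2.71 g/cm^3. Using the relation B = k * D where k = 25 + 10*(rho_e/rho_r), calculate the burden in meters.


First, compute k:
rho_e / rho_r = 1.35 / 2.71 = 0.4981549815
k = 25 + 10 * 0.4981549815 = 29.98154982
Then, compute burden:
B = k * D / 1000 = 29.98154982 * 200 / 1000
= 5996.309963 / 1000
= 5.9963 m

5.9963 m


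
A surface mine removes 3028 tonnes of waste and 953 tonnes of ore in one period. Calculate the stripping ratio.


Stripping ratio = waste tonnage / ore tonnage
= 3028 / 953
= 3.1773

3.1773


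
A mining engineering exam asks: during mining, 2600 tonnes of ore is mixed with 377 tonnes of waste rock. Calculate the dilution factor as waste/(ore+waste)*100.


Total material = ore + waste
= 2600 + 377 = 2977 tonnes
Dilution = waste / total * 100
= 377 / 2977 * 100
= 0.1266375546 * 100
= 12.6638%

12.6638%


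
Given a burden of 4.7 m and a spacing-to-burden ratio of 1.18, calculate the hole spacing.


5.546 m

Spacing = burden * ratio
= 4.7 * 1.18
= 5.546 m


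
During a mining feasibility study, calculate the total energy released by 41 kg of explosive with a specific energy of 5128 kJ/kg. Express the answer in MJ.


Energy = mass * specific_energy / 1000
= 41 * 5128 / 1000
= 210248 / 1000
= 210.248 MJ

210.248 MJ


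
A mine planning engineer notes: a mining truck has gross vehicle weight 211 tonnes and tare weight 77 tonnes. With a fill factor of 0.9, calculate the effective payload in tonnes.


Maximum payload = gross - tare
= 211 - 77 = 134 tonnes
Effective payload = max payload * fill factor
= 134 * 0.9
= 120.6 tonnes

120.6 tonnes


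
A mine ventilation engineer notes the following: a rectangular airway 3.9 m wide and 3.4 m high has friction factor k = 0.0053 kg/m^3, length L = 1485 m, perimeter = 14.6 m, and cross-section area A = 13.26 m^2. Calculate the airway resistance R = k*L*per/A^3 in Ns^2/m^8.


0.0493 Ns^2/m^8

Compute the numerator:
k * L * per = 0.0053 * 1485 * 14.6
= 114.9093
Compute the denominator:
A^3 = 13.26^3 = 2331.473976
Resistance:
R = 114.9093 / 2331.473976
= 0.0493 Ns^2/m^8


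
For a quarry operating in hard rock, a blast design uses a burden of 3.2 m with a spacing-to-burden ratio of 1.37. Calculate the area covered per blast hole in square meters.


First, find the spacing:
Spacing = burden * ratio = 3.2 * 1.37
= 4.384 m
Then, calculate the area:
Area = burden * spacing = 3.2 * 4.384
= 14.0288 m^2

14.0288 m^2


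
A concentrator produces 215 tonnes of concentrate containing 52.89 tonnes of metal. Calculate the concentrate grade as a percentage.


Grade = (metal in concentrate / concentrate mass) * 100
= (52.89 / 215) * 100
= 0.246 * 100
= 24.6%

24.6%


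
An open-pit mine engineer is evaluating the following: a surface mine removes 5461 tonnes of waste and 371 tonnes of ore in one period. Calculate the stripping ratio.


14.7197

Stripping ratio = waste tonnage / ore tonnage
= 5461 / 371
= 14.7197


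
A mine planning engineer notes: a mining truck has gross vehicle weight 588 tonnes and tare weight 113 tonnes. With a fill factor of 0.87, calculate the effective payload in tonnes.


Maximum payload = gross - tare
= 588 - 113 = 475 tonnes
Effective payload = max payload * fill factor
= 475 * 0.87
= 413.25 tonnes

413.25 tonnes


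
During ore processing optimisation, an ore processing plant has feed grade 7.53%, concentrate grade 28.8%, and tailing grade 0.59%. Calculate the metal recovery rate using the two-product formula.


Using the two-product formula:
R = 100 * c * (f - t) / (f * (c - t))
Numerator = 100 * 28.8 * (7.53 - 0.59)
= 100 * 28.8 * 6.94
= 19987.2
Denominator = 7.53 * (28.8 - 0.59)
= 7.53 * 28.21
= 212.4213
R = 19987.2 / 212.4213
= 94.0923%

94.0923%


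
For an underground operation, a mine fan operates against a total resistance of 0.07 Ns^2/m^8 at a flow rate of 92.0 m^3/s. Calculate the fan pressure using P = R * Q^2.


Compute Q^2:
Q^2 = 92.0^2 = 8464.0
Compute pressure:
P = R * Q^2 = 0.07 * 8464.0
= 592.48 Pa

592.48 Pa


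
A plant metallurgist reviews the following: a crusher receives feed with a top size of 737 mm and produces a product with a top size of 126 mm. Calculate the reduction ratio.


5.8492

Reduction ratio = feed size / product size
= 737 / 126
= 5.8492


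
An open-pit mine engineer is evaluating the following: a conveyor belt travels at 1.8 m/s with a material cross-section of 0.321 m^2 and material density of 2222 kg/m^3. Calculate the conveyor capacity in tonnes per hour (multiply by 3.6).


Volumetric flow = speed * area
= 1.8 * 0.321 = 0.5778 m^3/s
Mass flow = volumetric * density
= 0.5778 * 2222 = 1283.8716 kg/s
Convert to t/h: multiply by 3.6
Capacity = 1283.8716 * 3.6
= 4621.9378 t/h

4621.9378 t/h


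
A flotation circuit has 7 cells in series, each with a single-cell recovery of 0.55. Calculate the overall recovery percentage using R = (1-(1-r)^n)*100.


99.6263%

Complement of single-cell recovery:
1 - r = 1 - 0.55 = 0.45
Raise to power n:
(1 - r)^7 = 0.45^7 = 0.003736694531
Overall recovery:
R = (1 - 0.003736694531) * 100
= 99.6263%


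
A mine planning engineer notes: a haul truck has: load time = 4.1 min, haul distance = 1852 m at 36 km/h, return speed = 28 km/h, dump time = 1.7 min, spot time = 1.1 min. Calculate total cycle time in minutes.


Convert haul speed to m/min: 36 * 1000/60 = 600 m/min
Haul time = 1852 / 600 = 3.086666667 min
Convert return speed to m/min: 28 * 1000/60 = 466.6666667 m/min
Return time = 1852 / 466.6666667 = 3.968571429 min
Total cycle time:
= 4.1 + 3.086666667 + 1.7 + 3.968571429 + 1.1
= 13.9552 min

13.9552 min


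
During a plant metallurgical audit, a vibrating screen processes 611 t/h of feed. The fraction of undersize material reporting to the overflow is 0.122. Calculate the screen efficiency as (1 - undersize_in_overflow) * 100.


Screen efficiency = (1 - fraction of undersize in overflow) * 100
= (1 - 0.122) * 100
= 0.878 * 100
= 87.8%

87.8%


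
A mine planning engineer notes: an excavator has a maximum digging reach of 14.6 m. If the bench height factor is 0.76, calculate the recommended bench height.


11.096 m

Bench height = reach * factor
= 14.6 * 0.76
= 11.096 m


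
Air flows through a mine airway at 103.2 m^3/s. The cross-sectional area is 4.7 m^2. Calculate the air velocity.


Velocity = flow rate / cross-sectional area
= 103.2 / 4.7
= 21.9574 m/s

21.9574 m/s


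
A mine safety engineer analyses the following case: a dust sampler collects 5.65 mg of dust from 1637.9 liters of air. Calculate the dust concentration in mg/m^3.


3.4495 mg/m^3

Convert liters to m^3: 1 m^3 = 1000 L
Concentration = mass / volume * 1000
= 5.65 / 1637.9 * 1000
= 0.003449539044 * 1000
= 3.4495 mg/m^3


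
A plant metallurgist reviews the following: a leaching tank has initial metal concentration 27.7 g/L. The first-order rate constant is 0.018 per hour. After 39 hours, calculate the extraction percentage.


Compute the exponent:
-k * t = -0.018 * 39 = -0.702
Remaining concentration:
C = 27.7 * exp(-0.702)
= 27.7 * 0.4955931257
= 13.72792958 g/L
Extracted = 27.7 - 13.72792958 = 13.97207042 g/L
Extraction % = 13.97207042 / 27.7 * 100
= 50.4407%

50.4407%


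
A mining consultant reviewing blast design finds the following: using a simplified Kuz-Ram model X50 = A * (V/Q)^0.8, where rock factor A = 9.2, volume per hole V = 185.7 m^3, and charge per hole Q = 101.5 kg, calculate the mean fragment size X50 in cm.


14.9164 cm

Compute V/Q:
V/Q = 185.7 / 101.5 = 1.82955665
Raise to the power 0.8:
(V/Q)^0.8 = 1.82955665^0.8 = 1.621349676
Multiply by A:
X50 = 9.2 * 1.621349676
= 14.9164 cm


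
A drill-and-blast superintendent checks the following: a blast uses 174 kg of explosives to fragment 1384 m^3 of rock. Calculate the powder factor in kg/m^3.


Powder factor = explosive mass / rock volume
= 174 / 1384
= 0.1257 kg/m^3

0.1257 kg/m^3


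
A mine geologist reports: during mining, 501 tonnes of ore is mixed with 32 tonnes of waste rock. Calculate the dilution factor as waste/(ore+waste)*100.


6.0038%

Total material = ore + waste
= 501 + 32 = 533 tonnes
Dilution = waste / total * 100
= 32 / 533 * 100
= 0.06003752345 * 100
= 6.0038%


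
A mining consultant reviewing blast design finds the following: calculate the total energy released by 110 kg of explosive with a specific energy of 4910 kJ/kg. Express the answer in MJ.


Energy = mass * specific_energy / 1000
= 110 * 4910 / 1000
= 540100 / 1000
= 540.1 MJ

540.1 MJ


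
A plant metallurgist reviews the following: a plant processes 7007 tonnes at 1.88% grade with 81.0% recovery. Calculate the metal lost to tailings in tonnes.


25.029 tonnes

Total metal in feed:
= 7007 * 1.88 / 100 = 131.7316 tonnes
Metal recovered:
= 131.7316 * 81.0 / 100 = 106.702596 tonnes
Metal lost to tailings:
= 131.7316 - 106.702596
= 25.029 tonnes


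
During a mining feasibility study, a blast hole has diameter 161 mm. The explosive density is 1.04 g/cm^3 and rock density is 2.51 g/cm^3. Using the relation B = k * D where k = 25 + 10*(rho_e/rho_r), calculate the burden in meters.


First, compute k:
rho_e / rho_r = 1.04 / 2.51 = 0.4143426295
k = 25 + 10 * 0.4143426295 = 29.14342629
Then, compute burden:
B = k * D / 1000 = 29.14342629 * 161 / 1000
= 4692.091633 / 1000
= 4.6921 m

4.6921 m


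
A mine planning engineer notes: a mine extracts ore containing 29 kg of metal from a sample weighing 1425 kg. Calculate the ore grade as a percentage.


Ore grade = (metal mass / ore mass) * 100
= (29 / 1425) * 100
= 0.02035087719 * 100
= 2.0351%

2.0351%


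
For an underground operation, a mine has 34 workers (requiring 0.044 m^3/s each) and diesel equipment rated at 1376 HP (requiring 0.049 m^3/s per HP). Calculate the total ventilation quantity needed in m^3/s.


68.92 m^3/s

Airflow for workers:
Q_people = 34 * 0.044 = 1.496 m^3/s
Airflow for diesel equipment:
Q_diesel = 1376 * 0.049 = 67.424 m^3/s
Total ventilation:
Q_total = 1.496 + 67.424
= 68.92 m^3/s


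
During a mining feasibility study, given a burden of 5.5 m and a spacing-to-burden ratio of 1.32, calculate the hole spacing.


Spacing = burden * ratio
= 5.5 * 1.32
= 7.26 m

7.26 m


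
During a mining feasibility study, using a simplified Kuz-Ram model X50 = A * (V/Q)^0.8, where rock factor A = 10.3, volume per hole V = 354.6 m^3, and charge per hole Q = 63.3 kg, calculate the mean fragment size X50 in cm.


Compute V/Q:
V/Q = 354.6 / 63.3 = 5.601895735
Raise to the power 0.8:
(V/Q)^0.8 = 5.601895735^0.8 = 3.968880447
Multiply by A:
X50 = 10.3 * 3.968880447
= 40.8795 cm

40.8795 cm


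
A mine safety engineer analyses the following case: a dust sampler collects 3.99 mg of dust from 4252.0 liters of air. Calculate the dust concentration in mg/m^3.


0.9384 mg/m^3

Convert liters to m^3: 1 m^3 = 1000 L
Concentration = mass / volume * 1000
= 3.99 / 4252.0 * 1000
= 0.0009383819379 * 1000
= 0.9384 mg/m^3


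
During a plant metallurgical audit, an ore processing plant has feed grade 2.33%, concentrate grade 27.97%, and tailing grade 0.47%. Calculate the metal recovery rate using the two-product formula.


Using the two-product formula:
R = 100 * c * (f - t) / (f * (c - t))
Numerator = 100 * 27.97 * (2.33 - 0.47)
= 100 * 27.97 * 1.86
= 5202.42
Denominator = 2.33 * (27.97 - 0.47)
= 2.33 * 27.5
= 64.075
R = 5202.42 / 64.075
= 81.1927%

81.1927%


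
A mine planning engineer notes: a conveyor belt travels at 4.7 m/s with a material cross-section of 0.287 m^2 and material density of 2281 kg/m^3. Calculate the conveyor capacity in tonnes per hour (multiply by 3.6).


11076.6272 t/h

Volumetric flow = speed * area
= 4.7 * 0.287 = 1.3489 m^3/s
Mass flow = volumetric * density
= 1.3489 * 2281 = 3076.8409 kg/s
Convert to t/h: multiply by 3.6
Capacity = 3076.8409 * 3.6
= 11076.6272 t/h


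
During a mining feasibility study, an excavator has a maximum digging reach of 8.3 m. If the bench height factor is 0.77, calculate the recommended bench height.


6.391 m

Bench height = reach * factor
= 8.3 * 0.77
= 6.391 m


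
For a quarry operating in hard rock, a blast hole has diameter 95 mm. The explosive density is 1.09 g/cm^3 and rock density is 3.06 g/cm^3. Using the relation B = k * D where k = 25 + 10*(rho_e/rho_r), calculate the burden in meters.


First, compute k:
rho_e / rho_r = 1.09 / 3.06 = 0.3562091503
k = 25 + 10 * 0.3562091503 = 28.5620915
Then, compute burden:
B = k * D / 1000 = 28.5620915 * 95 / 1000
= 2713.398693 / 1000
= 2.7134 m

2.7134 m


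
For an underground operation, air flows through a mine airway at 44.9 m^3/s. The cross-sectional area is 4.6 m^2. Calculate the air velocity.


9.7609 m/s

Velocity = flow rate / cross-sectional area
= 44.9 / 4.6
= 9.7609 m/s


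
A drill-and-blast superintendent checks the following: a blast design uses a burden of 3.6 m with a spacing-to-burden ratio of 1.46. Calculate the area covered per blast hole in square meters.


First, find the spacing:
Spacing = burden * ratio = 3.6 * 1.46
= 5.256 m
Then, calculate the area:
Area = burden * spacing = 3.6 * 5.256
= 18.9216 m^2

18.9216 m^2


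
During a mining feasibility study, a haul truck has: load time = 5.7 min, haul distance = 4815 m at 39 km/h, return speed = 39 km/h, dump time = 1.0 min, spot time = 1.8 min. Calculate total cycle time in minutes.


Convert haul speed to m/min: 39 * 1000/60 = 650 m/min
Haul time = 4815 / 650 = 7.407692308 min
Convert return speed to m/min: 39 * 1000/60 = 650 m/min
Return time = 4815 / 650 = 7.407692308 min
Total cycle time:
= 5.7 + 7.407692308 + 1.0 + 7.407692308 + 1.8
= 23.3154 min

23.3154 min


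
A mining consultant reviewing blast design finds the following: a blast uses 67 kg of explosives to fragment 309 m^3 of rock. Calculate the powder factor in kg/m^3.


0.2168 kg/m^3

Powder factor = explosive mass / rock volume
= 67 / 309
= 0.2168 kg/m^3


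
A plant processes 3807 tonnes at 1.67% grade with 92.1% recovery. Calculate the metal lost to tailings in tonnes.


5.0226 tonnes

Total metal in feed:
= 3807 * 1.67 / 100 = 63.5769 tonnes
Metal recovered:
= 63.5769 * 92.1 / 100 = 58.5543249 tonnes
Metal lost to tailings:
= 63.5769 - 58.5543249
= 5.0226 tonnes


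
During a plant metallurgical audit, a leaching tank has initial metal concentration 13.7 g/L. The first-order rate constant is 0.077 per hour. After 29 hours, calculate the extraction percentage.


Compute the exponent:
-k * t = -0.077 * 29 = -2.233
Remaining concentration:
C = 13.7 * exp(-2.233)
= 13.7 * 0.1072063282
= 1.468726697 g/L
Extracted = 13.7 - 1.468726697 = 12.2312733 g/L
Extraction % = 12.2312733 / 13.7 * 100
= 89.2794%

89.2794%


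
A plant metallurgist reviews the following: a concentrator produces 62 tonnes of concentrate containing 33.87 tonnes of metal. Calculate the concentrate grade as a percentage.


Grade = (metal in concentrate / concentrate mass) * 100
= (33.87 / 62) * 100
= 0.5462903226 * 100
= 54.629%

54.629%


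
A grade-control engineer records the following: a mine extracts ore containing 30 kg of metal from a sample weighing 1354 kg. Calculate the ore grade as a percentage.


2.2157%

Ore grade = (metal mass / ore mass) * 100
= (30 / 1354) * 100
= 0.02215657312 * 100
= 2.2157%


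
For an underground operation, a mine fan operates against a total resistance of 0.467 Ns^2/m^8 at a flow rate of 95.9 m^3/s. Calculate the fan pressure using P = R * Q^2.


4294.9103 Pa

Compute Q^2:
Q^2 = 95.9^2 = 9196.81
Compute pressure:
P = R * Q^2 = 0.467 * 9196.81
= 4294.9103 Pa


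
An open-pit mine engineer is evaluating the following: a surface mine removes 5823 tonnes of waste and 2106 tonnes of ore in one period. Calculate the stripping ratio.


Stripping ratio = waste tonnage / ore tonnage
= 5823 / 2106
= 2.765

2.765


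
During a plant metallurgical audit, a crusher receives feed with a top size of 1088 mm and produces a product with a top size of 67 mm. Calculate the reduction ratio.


16.2388

Reduction ratio = feed size / product size
= 1088 / 67
= 16.2388


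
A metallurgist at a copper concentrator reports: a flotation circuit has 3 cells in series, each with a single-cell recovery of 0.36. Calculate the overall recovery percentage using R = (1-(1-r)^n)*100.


Complement of single-cell recovery:
1 - r = 1 - 0.36 = 0.64
Raise to power n:
(1 - r)^3 = 0.64^3 = 0.262144
Overall recovery:
R = (1 - 0.262144) * 100
= 73.7856%

73.7856%


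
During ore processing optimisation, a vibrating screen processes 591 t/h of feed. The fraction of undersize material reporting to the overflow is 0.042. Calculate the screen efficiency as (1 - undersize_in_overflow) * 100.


95.8%

Screen efficiency = (1 - fraction of undersize in overflow) * 100
= (1 - 0.042) * 100
= 0.958 * 100
= 95.8%


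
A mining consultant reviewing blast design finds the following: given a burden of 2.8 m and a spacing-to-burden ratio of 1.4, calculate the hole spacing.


3.92 m

Spacing = burden * ratio
= 2.8 * 1.4
= 3.92 m


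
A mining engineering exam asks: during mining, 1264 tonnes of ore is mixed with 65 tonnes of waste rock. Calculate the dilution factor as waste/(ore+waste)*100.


4.8909%

Total material = ore + waste
= 1264 + 65 = 1329 tonnes
Dilution = waste / total * 100
= 65 / 1329 * 100
= 0.0489089541 * 100
= 4.8909%


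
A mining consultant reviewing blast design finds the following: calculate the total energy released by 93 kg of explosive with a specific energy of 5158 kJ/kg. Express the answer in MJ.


Energy = mass * specific_energy / 1000
= 93 * 5158 / 1000
= 479694 / 1000
= 479.694 MJ

479.694 MJ


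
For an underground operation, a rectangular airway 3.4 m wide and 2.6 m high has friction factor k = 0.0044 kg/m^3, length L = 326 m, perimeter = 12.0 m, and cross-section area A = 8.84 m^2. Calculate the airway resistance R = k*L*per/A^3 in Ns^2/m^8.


0.0249 Ns^2/m^8

Compute the numerator:
k * L * per = 0.0044 * 326 * 12.0
= 17.2128
Compute the denominator:
A^3 = 8.84^3 = 690.807104
Resistance:
R = 17.2128 / 690.807104
= 0.0249 Ns^2/m^8


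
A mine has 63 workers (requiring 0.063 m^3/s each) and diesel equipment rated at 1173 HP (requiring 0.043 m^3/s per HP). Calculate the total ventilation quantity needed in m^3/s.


Airflow for workers:
Q_people = 63 * 0.063 = 3.969 m^3/s
Airflow for diesel equipment:
Q_diesel = 1173 * 0.043 = 50.439 m^3/s
Total ventilation:
Q_total = 3.969 + 50.439
= 54.408 m^3/s

54.408 m^3/s


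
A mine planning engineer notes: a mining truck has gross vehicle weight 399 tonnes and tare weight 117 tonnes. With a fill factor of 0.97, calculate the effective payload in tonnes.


273.54 tonnes

Maximum payload = gross - tare
= 399 - 117 = 282 tonnes
Effective payload = max payload * fill factor
= 282 * 0.97
= 273.54 tonnes


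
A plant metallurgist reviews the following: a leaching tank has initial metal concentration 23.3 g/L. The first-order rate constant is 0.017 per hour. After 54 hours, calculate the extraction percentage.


Compute the exponent:
-k * t = -0.017 * 54 = -0.918
Remaining concentration:
C = 23.3 * exp(-0.918)
= 23.3 * 0.3993168767
= 9.304083228 g/L
Extracted = 23.3 - 9.304083228 = 13.99591677 g/L
Extraction % = 13.99591677 / 23.3 * 100
= 60.0683%

60.0683%


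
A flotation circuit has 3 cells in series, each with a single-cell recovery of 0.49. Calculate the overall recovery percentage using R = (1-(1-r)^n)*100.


Complement of single-cell recovery:
1 - r = 1 - 0.49 = 0.51
Raise to power n:
(1 - r)^3 = 0.51^3 = 0.132651
Overall recovery:
R = (1 - 0.132651) * 100
= 86.7349%

86.7349%


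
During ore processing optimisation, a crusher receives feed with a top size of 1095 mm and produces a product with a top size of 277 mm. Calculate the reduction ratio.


Reduction ratio = feed size / product size
= 1095 / 277
= 3.9531

3.9531


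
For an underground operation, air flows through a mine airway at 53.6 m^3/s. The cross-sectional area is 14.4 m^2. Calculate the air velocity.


3.7222 m/s

Velocity = flow rate / cross-sectional area
= 53.6 / 14.4
= 3.7222 m/s


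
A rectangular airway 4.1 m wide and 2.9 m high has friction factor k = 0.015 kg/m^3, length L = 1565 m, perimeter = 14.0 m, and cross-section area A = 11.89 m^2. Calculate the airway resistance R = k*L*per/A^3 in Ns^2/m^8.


0.1955 Ns^2/m^8

Compute the numerator:
k * L * per = 0.015 * 1565 * 14.0
= 328.65
Compute the denominator:
A^3 = 11.89^3 = 1680.914269
Resistance:
R = 328.65 / 1680.914269
= 0.1955 Ns^2/m^8


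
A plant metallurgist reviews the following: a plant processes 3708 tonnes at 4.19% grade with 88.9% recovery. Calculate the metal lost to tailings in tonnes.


Total metal in feed:
= 3708 * 4.19 / 100 = 155.3652 tonnes
Metal recovered:
= 155.3652 * 88.9 / 100 = 138.1196628 tonnes
Metal lost to tailings:
= 155.3652 - 138.1196628
= 17.2455 tonnes

17.2455 tonnes
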